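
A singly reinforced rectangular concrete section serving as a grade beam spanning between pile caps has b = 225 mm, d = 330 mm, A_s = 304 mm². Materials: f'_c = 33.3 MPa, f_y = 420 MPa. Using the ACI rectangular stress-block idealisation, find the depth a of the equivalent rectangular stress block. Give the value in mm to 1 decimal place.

a ≈ 20.0 mm

T = A_s f_y = 304 × 420 = 127680 N = 127.68 kN.
Setting C = 0.85 f'_c a b equal to T: a = 127680/(0.85 × 33.3 × 225) = 20.0 mm.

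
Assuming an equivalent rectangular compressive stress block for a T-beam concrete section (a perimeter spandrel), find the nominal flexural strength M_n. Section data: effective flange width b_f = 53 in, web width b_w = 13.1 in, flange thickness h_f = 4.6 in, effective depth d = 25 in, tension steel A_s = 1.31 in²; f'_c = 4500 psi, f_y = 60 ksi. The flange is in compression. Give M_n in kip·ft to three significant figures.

Tension: T = A_s f_y = 1.31 × 60 = 78.6 kips.
Try a within the flange: a = T/(0.85 f'_c b_f) = 78.6/(0.85 × 4.5 × 53) = 0.388 in.
Since a = 0.388 ≤ h_f = 4.6 in, the stress block lies entirely in the flange; analyse as a rectangular beam of width b_f.
M_n = T(d − a/2) = 78.6 × (25 − 0.194) = 1949.8 kip·in.
M_n = 1949.8/12 = 162.48 kip·ft.

M_n ≈ 162 kip·ft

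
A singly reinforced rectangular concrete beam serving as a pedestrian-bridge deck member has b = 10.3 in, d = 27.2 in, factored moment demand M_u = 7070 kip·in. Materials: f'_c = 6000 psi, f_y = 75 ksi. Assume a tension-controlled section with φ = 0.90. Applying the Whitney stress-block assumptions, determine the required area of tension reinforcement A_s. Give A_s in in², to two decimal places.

A_s ≈ 4.35 in²

M_n = M_u/φ = 7070/0.90 = 7855.56 kip·in.
From M_n = 0.85 f'_c a b (d − a/2):
a = d − √(d² − 2M_n/(0.85 f'_c b)) = 27.2 − √(27.2² − 2 × 7855.56/(0.85 × 6 × 10.3)) = 6.206 in.
A_s = 0.85 f'_c a b / f_y = 0.85 × 6 × 6.206 × 10.3 / 75 = 4.347 in².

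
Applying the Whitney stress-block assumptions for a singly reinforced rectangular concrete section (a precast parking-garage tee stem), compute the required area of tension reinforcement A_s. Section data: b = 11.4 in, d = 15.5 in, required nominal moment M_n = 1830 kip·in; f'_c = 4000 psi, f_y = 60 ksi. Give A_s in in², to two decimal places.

From M_n = 0.85 f'_c a b (d − a/2):
a = d − √(d² − 2M_n/(0.85 f'_c b)) = 15.5 − √(15.5² − 2 × 1830/(0.85 × 4 × 11.4)) = 3.424 in.
A_s = 0.85 f'_c a b / f_y = 0.85 × 4 × 3.424 × 11.4 / 60 = 2.212 in².

A_s ≈ 2.21 in²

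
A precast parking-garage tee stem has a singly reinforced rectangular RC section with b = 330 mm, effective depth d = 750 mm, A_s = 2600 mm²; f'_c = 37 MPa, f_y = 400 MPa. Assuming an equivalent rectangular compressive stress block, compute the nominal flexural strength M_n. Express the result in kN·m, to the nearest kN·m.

T = A_s f_y = 2600 × 400 = 1040000 N = 1040 kN.
From C = T: a = T/(0.85 f'_c b) = 1040000/(0.85 × 37 × 330) = 100.21 mm.
M_n = T(d − a/2) = 1040 kN × (750 − 50.105) mm = 727.89 kN·m.

M_n ≈ 728 kN·m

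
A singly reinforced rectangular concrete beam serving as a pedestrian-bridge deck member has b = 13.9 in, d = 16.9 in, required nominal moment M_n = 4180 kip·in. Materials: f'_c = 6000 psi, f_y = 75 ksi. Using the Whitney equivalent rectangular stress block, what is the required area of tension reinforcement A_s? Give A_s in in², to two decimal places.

A_s ≈ 3.73 in²

From M_n = 0.85 f'_c a b (d − a/2):
a = d − √(d² − 2M_n/(0.85 f'_c b)) = 16.9 − √(16.9² − 2 × 4180/(0.85 × 6 × 13.9)) = 3.951 in.
A_s = 0.85 f'_c a b / f_y = 0.85 × 6 × 3.951 × 13.9 / 75 = 3.734 in².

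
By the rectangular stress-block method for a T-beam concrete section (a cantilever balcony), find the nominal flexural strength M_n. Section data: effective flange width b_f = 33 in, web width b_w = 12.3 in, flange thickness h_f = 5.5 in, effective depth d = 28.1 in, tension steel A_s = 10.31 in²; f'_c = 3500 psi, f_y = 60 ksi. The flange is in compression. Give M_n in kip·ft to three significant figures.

M_n ≈ 1280 kip·ft

Tension: T = A_s f_y = 10.31 × 60 = 618.6 kips.
Try a within the flange: a = T/(0.85 f'_c b_f) = 618.6/(0.85 × 3.5 × 33) = 6.301 in.
a = 6.301 > h_f = 5.5 in: the block extends into the web. Split into flange-overhang and web parts.
C_f = 0.85 f'_c (b_f − b_w) h_f = 0.85 × 3.5 × (33 − 12.3) × 5.5 = 338.7 kips.
Remaining web compression depth: a_w = (T − C_f)/(0.85 f'_c b_w) = (618.6 − 338.7)/(0.85 × 3.5 × 12.3) = 7.649 in.
M_n = C_f(d − h_f/2) + (T − C_f)(d − a_w/2) = 338.7 × (28.1 − 2.75) + 279.9 × (28.1 − 3.8245) = 8586.0 + 6794.7 = 15380.7 kip·in.
M_n = 15380.7/12 = 1281.73 kip·ft.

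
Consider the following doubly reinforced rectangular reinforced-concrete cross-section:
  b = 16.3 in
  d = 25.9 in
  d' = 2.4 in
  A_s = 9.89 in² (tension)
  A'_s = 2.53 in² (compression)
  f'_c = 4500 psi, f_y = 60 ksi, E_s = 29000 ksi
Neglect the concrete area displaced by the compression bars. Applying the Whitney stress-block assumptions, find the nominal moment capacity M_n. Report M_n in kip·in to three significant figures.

M_n ≈ 13400 kip·in

Assume both steels yield.
a = (A_s − A'_s) f_y/(0.85 f'_c b) = (9.89 − 2.53) × 60/(0.85 × 4.5 × 16.3) = 7.083 in.
c = a/β₁ = 7.083/0.825 = 8.585 in; ε'_s = 0.003(c − d')/c = 0.0022 ≥ ε_y = 0.0021, so the compression steel yields.
M_n = (A_s − A'_s) f_y (d − a/2) + A'_s f_y (d − d') = 441.6 × (25.9 − 3.5415) + 151.8 × (25.9 − 2.4) = 9873.5 + 3567.3 = 13440.8 kip·in.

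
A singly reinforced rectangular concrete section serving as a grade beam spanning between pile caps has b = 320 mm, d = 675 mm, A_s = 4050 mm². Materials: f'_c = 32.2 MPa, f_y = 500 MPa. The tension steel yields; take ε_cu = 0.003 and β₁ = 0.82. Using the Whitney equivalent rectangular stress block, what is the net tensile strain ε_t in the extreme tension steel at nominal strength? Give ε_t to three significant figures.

ε_t ≈ 0.00418

a = A_s f_y/(0.85 f'_c b) = 231.21 mm.
β₁ = 0.82, so c = a/β₁ = 231.21/0.82 = 281.96 mm.
From the linear strain diagram with ε_cu = 0.003: ε_t = 0.003 (d − c)/c = 0.003 × (675 − 281.96)/281.96 = 0.00418.
ε_t is between 0.004 and 0.005 — transition zone.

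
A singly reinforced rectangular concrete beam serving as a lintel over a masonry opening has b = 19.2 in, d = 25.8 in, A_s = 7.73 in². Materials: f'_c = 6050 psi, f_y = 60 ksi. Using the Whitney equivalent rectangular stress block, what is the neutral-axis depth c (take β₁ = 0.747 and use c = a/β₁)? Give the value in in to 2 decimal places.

T = A_s f_y = 7.73 × 60 = 463.8 kips.
a = T/(0.85 f'_c b) = 463.8/(0.85 × 6.05 × 19.2) = 4.6974 in.
With β₁ = 0.747, c = a/β₁ = 4.6974/0.747 = 6.29 in.

c ≈ 6.29 in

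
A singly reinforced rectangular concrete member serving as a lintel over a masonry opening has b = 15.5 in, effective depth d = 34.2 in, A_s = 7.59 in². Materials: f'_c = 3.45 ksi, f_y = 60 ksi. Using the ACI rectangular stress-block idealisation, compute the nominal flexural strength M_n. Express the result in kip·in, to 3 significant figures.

M_n ≈ 13300 kip·in

T = A_s f_y = 7.59 × 60 = 455.4 kips.
a = T/(0.85 f'_c b) = 455.4/(0.85 × 3.45 × 15.5) = 10.019 in.
M_n = T(d − a/2) = 455.4 × (34.2 − 5.0095) = 13293.4 kip·in.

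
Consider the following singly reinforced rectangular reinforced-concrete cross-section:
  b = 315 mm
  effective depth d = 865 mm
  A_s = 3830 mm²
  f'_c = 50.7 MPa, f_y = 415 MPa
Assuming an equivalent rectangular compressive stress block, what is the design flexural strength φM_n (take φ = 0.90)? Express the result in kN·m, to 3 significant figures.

φM_n ≈ 1150 kN·m

T = A_s f_y = 3830 × 415 = 1589450 N = 1589.45 kN.
From C = T: a = T/(0.85 f'_c b) = 1589450/(0.85 × 50.7 × 315) = 117.09 mm.
M_n = T(d − a/2) = 1589.45 kN × (865 − 58.545) mm = 1281.82 kN·m.
φM_n = 0.90 × 1281.82 = 1153.64 kN·m.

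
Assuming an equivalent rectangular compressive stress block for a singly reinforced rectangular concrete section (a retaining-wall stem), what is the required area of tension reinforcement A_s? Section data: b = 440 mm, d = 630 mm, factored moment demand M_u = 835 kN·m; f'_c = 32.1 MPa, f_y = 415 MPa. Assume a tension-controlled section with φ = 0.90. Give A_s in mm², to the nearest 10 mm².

M_n = M_u/φ = 835/0.90 = 927.778 kN·m.
With M_n = 0.85 f'_c a b (d − a/2), solve the quadratic for a:
a = d − √(d² − 2M_n/(0.85 f'_c b)) = 630 − √(630² − 2 × 927.778×10⁶/(0.85 × 32.1 × 440)) = 137.72 mm.
A_s = 0.85 f'_c a b / f_y = 0.85 × 32.1 × 137.72 × 440 / 415 = 3984.1 mm².

A_s ≈ 3980 mm²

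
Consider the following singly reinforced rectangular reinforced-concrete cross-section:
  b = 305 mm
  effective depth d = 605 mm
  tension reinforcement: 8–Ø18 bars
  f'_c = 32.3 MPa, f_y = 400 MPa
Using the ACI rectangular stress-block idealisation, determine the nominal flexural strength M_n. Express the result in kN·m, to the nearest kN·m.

A_s = 8 × 254 = 2032 mm².
T = A_s f_y = 2032 × 400 = 812800 N = 812.8 kN.
From C = T: a = T/(0.85 f'_c b) = 812800/(0.85 × 32.3 × 305) = 97.06 mm.
M_n = T(d − a/2) = 812.8 kN × (605 − 48.53) mm = 452.30 kN·m.

M_n ≈ 452 kN·m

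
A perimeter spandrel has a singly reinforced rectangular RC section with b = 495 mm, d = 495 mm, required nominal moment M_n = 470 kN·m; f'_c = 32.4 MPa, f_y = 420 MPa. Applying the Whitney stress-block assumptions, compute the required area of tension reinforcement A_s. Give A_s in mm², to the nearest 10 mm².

A_s ≈ 2450 mm²

With M_n = 0.85 f'_c a b (d − a/2), solve the quadratic for a:
a = d − √(d² − 2M_n/(0.85 f'_c b)) = 495 − √(495² − 2 × 470×10⁶/(0.85 × 32.4 × 495)) = 75.39 mm.
A_s = 0.85 f'_c a b / f_y = 0.85 × 32.4 × 75.39 × 495 / 420 = 2447.0 mm².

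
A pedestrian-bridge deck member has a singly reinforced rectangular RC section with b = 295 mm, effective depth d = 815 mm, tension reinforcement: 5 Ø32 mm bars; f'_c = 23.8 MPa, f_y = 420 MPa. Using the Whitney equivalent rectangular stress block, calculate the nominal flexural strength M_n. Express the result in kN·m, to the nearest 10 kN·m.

A_s = 5 × 804 = 4020 mm².
T = A_s f_y = 4020 × 420 = 1688400 N = 1688.4 kN.
From C = T: a = T/(0.85 f'_c b) = 1688400/(0.85 × 23.8 × 295) = 282.92 mm.
M_n = T(d − a/2) = 1688.4 kN × (815 − 141.46) mm = 1137.20 kN·m.

M_n ≈ 1140 kN·m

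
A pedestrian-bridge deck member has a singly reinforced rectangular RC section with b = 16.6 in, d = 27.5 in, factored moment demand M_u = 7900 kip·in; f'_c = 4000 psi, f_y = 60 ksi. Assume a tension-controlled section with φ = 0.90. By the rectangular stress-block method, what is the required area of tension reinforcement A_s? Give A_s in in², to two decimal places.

A_s ≈ 6.02 in²

M_n = M_u/φ = 7900/0.90 = 8777.78 kip·in.
From M_n = 0.85 f'_c a b (d − a/2):
a = d − √(d² − 2M_n/(0.85 f'_c b)) = 27.5 − √(27.5² − 2 × 8777.78/(0.85 × 4 × 16.6)) = 6.400 in.
A_s = 0.85 f'_c a b / f_y = 0.85 × 4 × 6.400 × 16.6 / 60 = 6.020 in².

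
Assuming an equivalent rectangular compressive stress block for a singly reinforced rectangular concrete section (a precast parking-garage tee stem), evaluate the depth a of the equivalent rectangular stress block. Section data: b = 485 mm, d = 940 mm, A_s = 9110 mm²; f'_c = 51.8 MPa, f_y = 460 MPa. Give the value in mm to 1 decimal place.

a ≈ 196.2 mm

T = A_s f_y = 9110 × 460 = 4190600 N = 4190.6 kN.
Setting C = 0.85 f'_c a b equal to T: a = 4190600/(0.85 × 51.8 × 485) = 196.2 mm.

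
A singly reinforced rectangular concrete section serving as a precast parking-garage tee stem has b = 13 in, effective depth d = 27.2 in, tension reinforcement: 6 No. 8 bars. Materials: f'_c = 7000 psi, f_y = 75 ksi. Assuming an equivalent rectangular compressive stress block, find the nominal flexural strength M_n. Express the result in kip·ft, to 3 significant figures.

A_s = 6 × 0.79 = 4.74 in².
T = A_s f_y = 4.74 × 75 = 355.5 kips.
a = T/(0.85 f'_c b) = 355.5/(0.85 × 7 × 13) = 4.596 in.
M_n = T(d − a/2) = 355.5 × (27.2 − 2.298) = 8852.7 kip·in = 8852.7/12 = 737.73 kip·ft.

M_n ≈ 738 kip·ft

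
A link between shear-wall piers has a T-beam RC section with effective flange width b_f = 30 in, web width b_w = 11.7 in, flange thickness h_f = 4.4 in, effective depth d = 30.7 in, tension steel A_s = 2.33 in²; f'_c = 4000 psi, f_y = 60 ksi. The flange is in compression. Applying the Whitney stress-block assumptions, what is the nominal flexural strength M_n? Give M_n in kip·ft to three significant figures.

Tension: T = A_s f_y = 2.33 × 60 = 139.8 kips.
Try a within the flange: a = T/(0.85 f'_c b_f) = 139.8/(0.85 × 4 × 30) = 1.371 in.
Since a = 1.371 ≤ h_f = 4.4 in, the stress block lies entirely in the flange; analyse as a rectangular beam of width b_f.
M_n = T(d − a/2) = 139.8 × (30.7 − 0.6855) = 4196.0 kip·in.
M_n = 4196.0/12 = 349.67 kip·ft.

M_n ≈ 350 kip·ft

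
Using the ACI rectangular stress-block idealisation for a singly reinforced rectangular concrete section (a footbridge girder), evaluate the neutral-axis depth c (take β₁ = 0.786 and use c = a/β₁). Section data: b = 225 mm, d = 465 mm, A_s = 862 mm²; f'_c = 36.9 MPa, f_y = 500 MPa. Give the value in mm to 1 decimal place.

T = A_s f_y = 862 × 500 = 431000 N = 431 kN.
Setting C = 0.85 f'_c a b equal to T: a = 431000/(0.85 × 36.9 × 225) = 61.073 mm.
With β₁ = 0.786, c = a/β₁ = 61.073/0.786 = 77.7 mm.

c ≈ 77.7 mm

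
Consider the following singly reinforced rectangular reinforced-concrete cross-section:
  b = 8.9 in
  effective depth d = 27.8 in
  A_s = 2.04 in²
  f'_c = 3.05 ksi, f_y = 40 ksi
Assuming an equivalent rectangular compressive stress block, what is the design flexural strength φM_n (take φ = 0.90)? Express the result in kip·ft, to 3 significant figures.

φM_n ≈ 159 kip·ft

T = A_s f_y = 2.04 × 40 = 81.6 kips.
a = T/(0.85 f'_c b) = 81.6/(0.85 × 3.05 × 8.9) = 3.537 in.
M_n = T(d − a/2) = 81.6 × (27.8 − 1.7685) = 2124.2 kip·in = 2124.2/12 = 177.02 kip·ft.
φM_n = 0.90 × 177.02 = 159.32 kip·ft.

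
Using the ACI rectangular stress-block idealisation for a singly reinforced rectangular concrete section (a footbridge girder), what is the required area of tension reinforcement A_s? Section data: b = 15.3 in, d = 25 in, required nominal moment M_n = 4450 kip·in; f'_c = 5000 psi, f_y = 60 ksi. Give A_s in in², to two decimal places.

From M_n = 0.85 f'_c a b (d − a/2):
a = d − √(d² − 2M_n/(0.85 f'_c b)) = 25 − √(25² − 2 × 4450/(0.85 × 5 × 15.3)) = 2.906 in.
A_s = 0.85 f'_c a b / f_y = 0.85 × 5 × 2.906 × 15.3 / 60 = 3.149 in².

A_s ≈ 3.15 in²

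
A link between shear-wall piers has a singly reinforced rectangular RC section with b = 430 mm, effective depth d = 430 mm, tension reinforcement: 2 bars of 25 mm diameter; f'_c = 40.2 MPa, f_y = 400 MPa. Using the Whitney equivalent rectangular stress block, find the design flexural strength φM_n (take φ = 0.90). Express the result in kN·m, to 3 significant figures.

A_s = 2 × 491 = 982 mm².
T = A_s f_y = 982 × 400 = 392800 N = 392.8 kN.
From C = T: a = T/(0.85 f'_c b) = 392800/(0.85 × 40.2 × 430) = 26.73 mm.
M_n = T(d − a/2) = 392.8 kN × (430 − 13.365) mm = 163.65 kN·m.
φM_n = 0.90 × 163.65 = 147.29 kN·m.

φM_n ≈ 147 kN·m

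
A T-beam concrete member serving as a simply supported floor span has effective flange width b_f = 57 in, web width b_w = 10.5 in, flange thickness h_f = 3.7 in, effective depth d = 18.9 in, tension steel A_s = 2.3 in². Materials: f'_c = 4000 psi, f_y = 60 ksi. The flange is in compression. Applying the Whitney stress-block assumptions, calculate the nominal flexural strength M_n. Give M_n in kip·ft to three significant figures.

Tension: T = A_s f_y = 2.3 × 60 = 138 kips.
Try a within the flange: a = T/(0.85 f'_c b_f) = 138/(0.85 × 4 × 57) = 0.712 in.
Since a = 0.712 ≤ h_f = 3.7 in, the stress block lies entirely in the flange; analyse as a rectangular beam of width b_f.
M_n = T(d − a/2) = 138 × (18.9 − 0.356) = 2559.1 kip·in.
M_n = 2559.1/12 = 213.26 kip·ft.

M_n ≈ 213 kip·ft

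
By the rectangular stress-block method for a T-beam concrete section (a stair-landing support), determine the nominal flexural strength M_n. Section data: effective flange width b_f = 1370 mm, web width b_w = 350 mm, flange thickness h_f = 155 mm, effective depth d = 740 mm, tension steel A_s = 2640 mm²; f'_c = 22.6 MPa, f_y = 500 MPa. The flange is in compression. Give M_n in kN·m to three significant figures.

Tension: T = A_s f_y = 2640 × 500 = 1320000 N.
Try a within the flange: a = T/(0.85 f'_c b_f) = 1320000/(0.85 × 22.6 × 1370) = 50.16 mm.
Since a = 50.16 ≤ h_f = 155 mm, the stress block lies entirely in the flange; analyse as a rectangular beam of width b_f.
M_n = T(d − a/2) = 1320000 × (740 − 25.08) = 943.69 × 10⁶ N·mm.
M_n = 943.69 kN·m.

M_n ≈ 944 kN·m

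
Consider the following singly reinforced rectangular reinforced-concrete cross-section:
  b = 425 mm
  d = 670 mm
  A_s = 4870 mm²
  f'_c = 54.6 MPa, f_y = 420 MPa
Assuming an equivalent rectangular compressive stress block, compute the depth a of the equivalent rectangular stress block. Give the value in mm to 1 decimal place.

a ≈ 103.7 mm

T = A_s f_y = 4870 × 420 = 2045400 N = 2045.4 kN.
Setting C = 0.85 f'_c a b equal to T: a = 2045400/(0.85 × 54.6 × 425) = 103.7 mm.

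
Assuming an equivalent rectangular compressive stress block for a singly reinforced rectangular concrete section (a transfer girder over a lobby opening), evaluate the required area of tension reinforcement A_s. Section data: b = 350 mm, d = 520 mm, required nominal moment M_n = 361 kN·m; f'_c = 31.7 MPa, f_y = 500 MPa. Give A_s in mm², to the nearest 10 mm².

With M_n = 0.85 f'_c a b (d − a/2), solve the quadratic for a:
a = d − √(d² − 2M_n/(0.85 f'_c b)) = 520 − √(520² − 2 × 361×10⁶/(0.85 × 31.7 × 350)) = 79.73 mm.
A_s = 0.85 f'_c a b / f_y = 0.85 × 31.7 × 79.73 × 350 / 500 = 1503.8 mm².

A_s ≈ 1500 mm²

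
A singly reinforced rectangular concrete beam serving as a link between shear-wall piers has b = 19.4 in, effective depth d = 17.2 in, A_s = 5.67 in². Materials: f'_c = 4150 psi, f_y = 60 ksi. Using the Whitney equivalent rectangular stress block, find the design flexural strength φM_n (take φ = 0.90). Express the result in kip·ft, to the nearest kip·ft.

φM_n ≈ 375 kip·ft

T = A_s f_y = 5.67 × 60 = 340.2 kips.
a = T/(0.85 f'_c b) = 340.2/(0.85 × 4.15 × 19.4) = 4.971 in.
M_n = T(d − a/2) = 340.2 × (17.2 − 2.4855) = 5005.9 kip·in = 5005.9/12 = 417.16 kip·ft.
φM_n = 0.90 × 417.16 = 375.44 kip·ft.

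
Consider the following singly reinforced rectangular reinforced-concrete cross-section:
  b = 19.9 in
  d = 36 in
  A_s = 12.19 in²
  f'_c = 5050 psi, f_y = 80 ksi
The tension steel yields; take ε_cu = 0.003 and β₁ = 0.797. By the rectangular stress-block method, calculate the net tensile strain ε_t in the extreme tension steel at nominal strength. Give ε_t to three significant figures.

ε_t ≈ 0.00454

a = A_s f_y/(0.85 f'_c b) = 11.416 in.
β₁ = 0.797, so c = a/β₁ = 11.416/0.797 = 14.324 in.
From the linear strain diagram with ε_cu = 0.003: ε_t = 0.003 (d − c)/c = 0.003 × (36 − 14.324)/14.324 = 0.00454.
ε_t is between 0.004 and 0.005 — transition zone.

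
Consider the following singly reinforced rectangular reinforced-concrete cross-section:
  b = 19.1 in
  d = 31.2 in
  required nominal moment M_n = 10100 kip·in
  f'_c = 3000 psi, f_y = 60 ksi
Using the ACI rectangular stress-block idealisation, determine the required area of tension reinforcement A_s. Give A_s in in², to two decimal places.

A_s ≈ 6.14 in²

From M_n = 0.85 f'_c a b (d − a/2):
a = d − √(d² − 2M_n/(0.85 f'_c b)) = 31.2 − √(31.2² − 2 × 10100/(0.85 × 3 × 19.1)) = 7.563 in.
A_s = 0.85 f'_c a b / f_y = 0.85 × 3 × 7.563 × 19.1 / 60 = 6.139 in².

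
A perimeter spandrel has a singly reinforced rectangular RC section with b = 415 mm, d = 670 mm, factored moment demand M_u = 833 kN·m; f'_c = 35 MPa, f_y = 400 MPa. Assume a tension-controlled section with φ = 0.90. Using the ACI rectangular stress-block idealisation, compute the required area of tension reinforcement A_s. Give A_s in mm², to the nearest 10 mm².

M_n = M_u/φ = 833/0.90 = 925.556 kN·m.
With M_n = 0.85 f'_c a b (d − a/2), solve the quadratic for a:
a = d − √(d² − 2M_n/(0.85 f'_c b)) = 670 − √(670² − 2 × 925.556×10⁶/(0.85 × 35 × 415)) = 123.22 mm.
A_s = 0.85 f'_c a b / f_y = 0.85 × 35 × 123.22 × 415 / 400 = 3803.3 mm².

A_s ≈ 3800 mm²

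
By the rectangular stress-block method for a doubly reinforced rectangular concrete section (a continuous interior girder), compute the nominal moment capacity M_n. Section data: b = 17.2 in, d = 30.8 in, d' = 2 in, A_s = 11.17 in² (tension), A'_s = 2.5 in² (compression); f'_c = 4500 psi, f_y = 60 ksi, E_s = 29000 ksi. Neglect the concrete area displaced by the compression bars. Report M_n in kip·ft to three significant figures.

M_n ≈ 1520 kip·ft

Assume both steels yield.
a = (A_s − A'_s) f_y/(0.85 f'_c b) = (11.17 − 2.5) × 60/(0.85 × 4.5 × 17.2) = 7.907 in.
c = a/β₁ = 7.907/0.825 = 9.584 in; ε'_s = 0.003(c − d')/c = 0.0024 ≥ ε_y = 0.0021, so the compression steel yields.
M_n = (A_s − A'_s) f_y (d − a/2) + A'_s f_y (d − d') = 520.2 × (30.8 − 3.9535) + 150 × (30.8 − 2) = 13965.5 + 4320.0 = 18285.5 kip·in = 18285.5/12 = 1523.79 kip·ft.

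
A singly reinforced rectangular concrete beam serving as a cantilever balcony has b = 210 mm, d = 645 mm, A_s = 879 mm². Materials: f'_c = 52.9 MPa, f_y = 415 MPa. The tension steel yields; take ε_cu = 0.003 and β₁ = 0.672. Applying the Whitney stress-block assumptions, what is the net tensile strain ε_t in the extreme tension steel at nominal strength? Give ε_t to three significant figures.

a = A_s f_y/(0.85 f'_c b) = 38.63 mm.
β₁ = 0.672, so c = a/β₁ = 38.63/0.672 = 57.49 mm.
From the linear strain diagram with ε_cu = 0.003: ε_t = 0.003 (d − c)/c = 0.003 × (645 − 57.49)/57.49 = 0.0307.
Since ε_t ≥ 0.005, the section is tension-controlled.

ε_t ≈ 0.0307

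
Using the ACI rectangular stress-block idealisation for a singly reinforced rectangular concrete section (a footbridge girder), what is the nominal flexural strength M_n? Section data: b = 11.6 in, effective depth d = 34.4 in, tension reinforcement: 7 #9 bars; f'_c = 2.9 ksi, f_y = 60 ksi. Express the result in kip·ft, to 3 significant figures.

A_s = 7 × 1 = 7 in².
T = A_s f_y = 7 × 60 = 420 kips.
a = T/(0.85 f'_c b) = 420/(0.85 × 2.9 × 11.6) = 14.688 in.
M_n = T(d − a/2) = 420 × (34.4 − 7.344) = 11363.5 kip·in = 11363.5/12 = 946.96 kip·ft.

M_n ≈ 947 kip·ft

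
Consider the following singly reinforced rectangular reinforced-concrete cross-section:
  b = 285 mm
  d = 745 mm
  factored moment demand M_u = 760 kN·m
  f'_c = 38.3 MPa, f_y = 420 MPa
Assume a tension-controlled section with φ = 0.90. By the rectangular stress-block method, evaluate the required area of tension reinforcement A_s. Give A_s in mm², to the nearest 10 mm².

A_s ≈ 2970 mm²

M_n = M_u/φ = 760/0.90 = 844.444 kN·m.
With M_n = 0.85 f'_c a b (d − a/2), solve the quadratic for a:
a = d − √(d² − 2M_n/(0.85 f'_c b)) = 745 − √(745² − 2 × 844.444×10⁶/(0.85 × 38.3 × 285)) = 134.27 mm.
A_s = 0.85 f'_c a b / f_y = 0.85 × 38.3 × 134.27 × 285 / 420 = 2966.1 mm².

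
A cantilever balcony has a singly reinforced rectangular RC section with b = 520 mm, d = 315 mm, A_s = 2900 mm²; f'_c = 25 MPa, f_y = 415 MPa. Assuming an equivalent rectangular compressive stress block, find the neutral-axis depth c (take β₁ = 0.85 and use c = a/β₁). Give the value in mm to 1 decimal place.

c ≈ 128.1 mm

T = A_s f_y = 2900 × 415 = 1203500 N = 1203.5 kN.
Setting C = 0.85 f'_c a b equal to T: a = 1203500/(0.85 × 25 × 520) = 108.914 mm.
With β₁ = 0.85, c = a/β₁ = 108.914/0.85 = 128.1 mm.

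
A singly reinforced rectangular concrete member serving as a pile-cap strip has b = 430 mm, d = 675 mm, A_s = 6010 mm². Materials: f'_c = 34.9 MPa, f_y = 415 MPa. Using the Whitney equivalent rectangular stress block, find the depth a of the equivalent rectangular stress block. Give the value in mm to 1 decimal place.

a ≈ 195.5 mm

T = A_s f_y = 6010 × 415 = 2494150 N = 2494.15 kN.
Setting C = 0.85 f'_c a b equal to T: a = 2494150/(0.85 × 34.9 × 430) = 195.5 mm.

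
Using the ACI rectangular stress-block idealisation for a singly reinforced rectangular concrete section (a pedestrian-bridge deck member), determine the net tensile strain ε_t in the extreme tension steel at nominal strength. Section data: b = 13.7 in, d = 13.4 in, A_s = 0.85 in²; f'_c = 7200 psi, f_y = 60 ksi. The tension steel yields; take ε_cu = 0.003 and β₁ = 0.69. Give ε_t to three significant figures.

ε_t ≈ 0.0426

a = A_s f_y/(0.85 f'_c b) = 0.608 in.
β₁ = 0.69, so c = a/β₁ = 0.608/0.69 = 0.881 in.
From the linear strain diagram with ε_cu = 0.003: ε_t = 0.003 (d − c)/c = 0.003 × (13.4 − 0.881)/0.881 = 0.0426.
Since ε_t ≥ 0.005, the section is tension-controlled.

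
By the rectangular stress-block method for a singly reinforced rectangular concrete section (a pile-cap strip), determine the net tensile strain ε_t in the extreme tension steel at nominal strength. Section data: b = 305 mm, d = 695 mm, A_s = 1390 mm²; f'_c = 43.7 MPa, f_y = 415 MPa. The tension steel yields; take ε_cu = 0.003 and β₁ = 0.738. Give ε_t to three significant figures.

a = A_s f_y/(0.85 f'_c b) = 50.92 mm.
β₁ = 0.738, so c = a/β₁ = 50.92/0.738 = 69.00 mm.
From the linear strain diagram with ε_cu = 0.003: ε_t = 0.003 (d − c)/c = 0.003 × (695 − 69.00)/69.00 = 0.0272.
Since ε_t ≥ 0.005, the section is tension-controlled.

ε_t ≈ 0.0272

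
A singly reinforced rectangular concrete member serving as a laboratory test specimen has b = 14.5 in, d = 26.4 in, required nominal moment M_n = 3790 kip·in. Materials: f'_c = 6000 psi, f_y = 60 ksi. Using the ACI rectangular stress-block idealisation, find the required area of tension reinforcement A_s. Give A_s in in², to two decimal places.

From M_n = 0.85 f'_c a b (d − a/2):
a = d − √(d² − 2M_n/(0.85 f'_c b)) = 26.4 − √(26.4² − 2 × 3790/(0.85 × 6 × 14.5)) = 2.018 in.
A_s = 0.85 f'_c a b / f_y = 0.85 × 6 × 2.018 × 14.5 / 60 = 2.487 in².

A_s ≈ 2.49 in²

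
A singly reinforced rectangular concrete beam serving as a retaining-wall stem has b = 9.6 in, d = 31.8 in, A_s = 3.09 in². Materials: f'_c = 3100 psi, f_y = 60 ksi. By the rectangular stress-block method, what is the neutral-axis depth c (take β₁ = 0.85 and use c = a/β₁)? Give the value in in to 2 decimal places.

c ≈ 8.62 in

T = A_s f_y = 3.09 × 60 = 185.4 kips.
a = T/(0.85 f'_c b) = 185.4/(0.85 × 3.1 × 9.6) = 7.3292 in.
With β₁ = 0.85, c = a/β₁ = 7.3292/0.85 = 8.62 in.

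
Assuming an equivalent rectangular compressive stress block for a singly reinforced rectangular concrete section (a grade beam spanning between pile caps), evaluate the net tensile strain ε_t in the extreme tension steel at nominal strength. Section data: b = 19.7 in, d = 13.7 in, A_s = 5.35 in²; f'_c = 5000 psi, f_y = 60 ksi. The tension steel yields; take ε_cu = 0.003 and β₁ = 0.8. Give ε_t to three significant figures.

ε_t ≈ 0.00558

a = A_s f_y/(0.85 f'_c b) = 3.834 in.
β₁ = 0.8, so c = a/β₁ = 3.834/0.8 = 4.793 in.
From the linear strain diagram with ε_cu = 0.003: ε_t = 0.003 (d − c)/c = 0.003 × (13.7 − 4.793)/4.793 = 0.00558.
Since ε_t ≥ 0.005, the section is tension-controlled.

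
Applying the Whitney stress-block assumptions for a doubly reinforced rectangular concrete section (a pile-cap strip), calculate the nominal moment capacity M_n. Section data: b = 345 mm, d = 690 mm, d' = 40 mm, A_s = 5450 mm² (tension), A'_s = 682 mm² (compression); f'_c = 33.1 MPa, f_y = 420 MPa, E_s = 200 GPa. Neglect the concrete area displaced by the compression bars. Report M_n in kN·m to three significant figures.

Assume both tension and compression steel yield.
Net tension couple steel: A_s − A'_s = 4768 mm².
a = (A_s − A'_s) f_y / (0.85 f'_c b) = 2002560/(0.85 × 33.1 × 345) = 206.31 mm.
c = a/β₁ = 206.31/0.814 = 253.45 mm; ε'_s = 0.003(c − d')/c = 0.0025 ≥ f_y/E_s = 0.0021, so compression steel does yield.
M_n = (A_s − A'_s) f_y (d − a/2) + A'_s f_y (d − d') = [2002560 × (690 − 103.155) + 286440 × (690 − 40)] × 10⁻⁶ = 1175.19 + 186.19 = 1361.38 kN·m.

M_n ≈ 1360 kN·m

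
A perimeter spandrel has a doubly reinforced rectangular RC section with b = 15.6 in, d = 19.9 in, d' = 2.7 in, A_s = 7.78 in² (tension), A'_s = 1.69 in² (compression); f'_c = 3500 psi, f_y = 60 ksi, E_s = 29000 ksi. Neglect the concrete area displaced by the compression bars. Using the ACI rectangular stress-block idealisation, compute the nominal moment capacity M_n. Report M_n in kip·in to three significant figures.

Assume both steels yield.
a = (A_s − A'_s) f_y/(0.85 f'_c b) = (7.78 − 1.69) × 60/(0.85 × 3.5 × 15.6) = 7.873 in.
c = a/β₁ = 7.873/0.85 = 9.262 in; ε'_s = 0.003(c − d')/c = 0.0021 ≥ ε_y = 0.0021, so the compression steel yields.
M_n = (A_s − A'_s) f_y (d − a/2) + A'_s f_y (d − d') = 365.4 × (19.9 − 3.9365) + 101.4 × (19.9 − 2.7) = 5833.1 + 1744.1 = 7577.2 kip·in.

M_n ≈ 7580 kip·in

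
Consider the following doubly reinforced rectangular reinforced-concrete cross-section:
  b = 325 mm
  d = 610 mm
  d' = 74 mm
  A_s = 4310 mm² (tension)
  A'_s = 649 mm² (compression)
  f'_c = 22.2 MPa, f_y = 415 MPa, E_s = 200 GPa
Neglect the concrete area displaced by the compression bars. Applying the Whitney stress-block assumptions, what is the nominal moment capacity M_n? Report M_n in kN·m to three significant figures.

Assume both tension and compression steel yield.
Net tension couple steel: A_s − A'_s = 3661 mm².
a = (A_s − A'_s) f_y / (0.85 f'_c b) = 1519315/(0.85 × 22.2 × 325) = 247.74 mm.
c = a/β₁ = 247.74/0.85 = 291.46 mm; ε'_s = 0.003(c − d')/c = 0.0022 ≥ f_y/E_s = 0.0021, so compression steel does yield.
M_n = (A_s − A'_s) f_y (d − a/2) + A'_s f_y (d − d') = [1519315 × (610 − 123.87) + 269335 × (610 − 74)] × 10⁻⁶ = 738.58 + 144.36 = 882.94 kN·m.

M_n ≈ 883 kN·m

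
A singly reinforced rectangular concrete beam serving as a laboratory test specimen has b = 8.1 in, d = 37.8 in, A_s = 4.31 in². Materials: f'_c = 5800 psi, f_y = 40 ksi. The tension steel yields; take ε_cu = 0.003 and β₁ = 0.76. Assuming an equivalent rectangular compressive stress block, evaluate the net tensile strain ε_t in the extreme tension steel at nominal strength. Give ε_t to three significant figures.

ε_t ≈ 0.0170

a = A_s f_y/(0.85 f'_c b) = 4.317 in.
β₁ = 0.76, so c = a/β₁ = 4.317/0.76 = 5.680 in.
From the linear strain diagram with ε_cu = 0.003: ε_t = 0.003 (d − c)/c = 0.003 × (37.8 − 5.680)/5.680 = 0.0170.
Since ε_t ≥ 0.005, the section is tension-controlled.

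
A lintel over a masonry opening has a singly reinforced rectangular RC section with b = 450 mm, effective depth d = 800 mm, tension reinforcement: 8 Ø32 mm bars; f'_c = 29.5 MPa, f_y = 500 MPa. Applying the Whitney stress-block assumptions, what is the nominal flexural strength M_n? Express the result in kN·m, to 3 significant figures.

A_s = 8 × 804 = 6432 mm².
T = A_s f_y = 6432 × 500 = 3216000 N = 3216 kN.
From C = T: a = T/(0.85 f'_c b) = 3216000/(0.85 × 29.5 × 450) = 285.01 mm.
M_n = T(d − a/2) = 3216 kN × (800 − 142.505) mm = 2114.50 kN·m.

M_n ≈ 2110 kN·m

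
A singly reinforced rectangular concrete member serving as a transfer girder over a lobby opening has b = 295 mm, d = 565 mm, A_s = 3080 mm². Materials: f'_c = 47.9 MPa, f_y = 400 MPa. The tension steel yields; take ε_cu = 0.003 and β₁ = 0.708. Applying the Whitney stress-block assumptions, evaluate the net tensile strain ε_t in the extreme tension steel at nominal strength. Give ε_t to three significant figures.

ε_t ≈ 0.00870

a = A_s f_y/(0.85 f'_c b) = 102.57 mm.
β₁ = 0.708, so c = a/β₁ = 102.57/0.708 = 144.87 mm.
From the linear strain diagram with ε_cu = 0.003: ε_t = 0.003 (d − c)/c = 0.003 × (565 − 144.87)/144.87 = 0.00870.
Since ε_t ≥ 0.005, the section is tension-controlled.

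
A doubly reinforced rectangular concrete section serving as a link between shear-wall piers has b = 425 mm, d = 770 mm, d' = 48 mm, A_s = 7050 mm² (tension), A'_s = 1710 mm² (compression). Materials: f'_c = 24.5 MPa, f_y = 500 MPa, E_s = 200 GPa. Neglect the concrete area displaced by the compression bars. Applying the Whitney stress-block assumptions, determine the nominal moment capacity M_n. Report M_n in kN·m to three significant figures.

M_n ≈ 2270 kN·m

Assume both tension and compression steel yield.
Net tension couple steel: A_s − A'_s = 5340 mm².
a = (A_s − A'_s) f_y / (0.85 f'_c b) = 2670000/(0.85 × 24.5 × 425) = 301.67 mm.
c = a/β₁ = 301.67/0.85 = 354.91 mm; ε'_s = 0.003(c − d')/c = 0.0026 ≥ f_y/E_s = 0.0025, so compression steel does yield.
M_n = (A_s − A'_s) f_y (d − a/2) + A'_s f_y (d − d') = [2670000 × (770 − 150.835) + 855000 × (770 − 48)] × 10⁻⁶ = 1653.17 + 617.31 = 2270.48 kN·m.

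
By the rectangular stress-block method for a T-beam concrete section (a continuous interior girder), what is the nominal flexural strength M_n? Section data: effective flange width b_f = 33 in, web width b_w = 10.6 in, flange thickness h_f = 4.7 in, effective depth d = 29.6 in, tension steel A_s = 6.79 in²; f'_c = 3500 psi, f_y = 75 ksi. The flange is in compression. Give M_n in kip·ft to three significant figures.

Tension: T = A_s f_y = 6.79 × 75 = 509.25 kips.
Try a within the flange: a = T/(0.85 f'_c b_f) = 509.25/(0.85 × 3.5 × 33) = 5.187 in.
a = 5.187 > h_f = 4.7 in: the block extends into the web. Split into flange-overhang and web parts.
C_f = 0.85 f'_c (b_f − b_w) h_f = 0.85 × 3.5 × (33 − 10.6) × 4.7 = 313.2 kips.
Remaining web compression depth: a_w = (T − C_f)/(0.85 f'_c b_w) = (509.25 − 313.2)/(0.85 × 3.5 × 10.6) = 6.217 in.
M_n = C_f(d − h_f/2) + (T − C_f)(d − a_w/2) = 313.2 × (29.6 − 2.35) + 196.05 × (29.6 − 3.1085) = 8534.7 + 5193.7 = 13728.4 kip·in.
M_n = 13728.4/12 = 1144.03 kip·ft.

M_n ≈ 1140 kip·ft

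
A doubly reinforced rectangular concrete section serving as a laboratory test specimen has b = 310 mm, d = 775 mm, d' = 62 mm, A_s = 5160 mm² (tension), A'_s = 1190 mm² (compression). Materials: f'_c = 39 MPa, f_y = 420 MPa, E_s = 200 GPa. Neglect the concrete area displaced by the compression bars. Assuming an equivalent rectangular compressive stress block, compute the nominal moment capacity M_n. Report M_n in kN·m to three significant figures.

Assume both tension and compression steel yield.
Net tension couple steel: A_s − A'_s = 3970 mm².
a = (A_s − A'_s) f_y / (0.85 f'_c b) = 1667400/(0.85 × 39 × 310) = 162.25 mm.
c = a/β₁ = 162.25/0.771 = 210.44 mm; ε'_s = 0.003(c − d')/c = 0.0021 ≥ f_y/E_s = 0.0021, so compression steel does yield.
M_n = (A_s − A'_s) f_y (d − a/2) + A'_s f_y (d − d') = [1667400 × (775 − 81.125) + 499800 × (775 − 62)] × 10⁻⁶ = 1156.97 + 356.36 = 1513.33 kN·m.

M_n ≈ 1510 kN·m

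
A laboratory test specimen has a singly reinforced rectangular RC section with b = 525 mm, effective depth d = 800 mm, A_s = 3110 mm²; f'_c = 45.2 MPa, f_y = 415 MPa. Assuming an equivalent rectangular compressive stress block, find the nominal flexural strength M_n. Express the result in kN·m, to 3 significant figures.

T = A_s f_y = 3110 × 415 = 1290650 N = 1290.65 kN.
From C = T: a = T/(0.85 f'_c b) = 1290650/(0.85 × 45.2 × 525) = 63.99 mm.
M_n = T(d − a/2) = 1290.65 kN × (800 − 31.995) mm = 991.23 kN·m.

M_n ≈ 991 kN·m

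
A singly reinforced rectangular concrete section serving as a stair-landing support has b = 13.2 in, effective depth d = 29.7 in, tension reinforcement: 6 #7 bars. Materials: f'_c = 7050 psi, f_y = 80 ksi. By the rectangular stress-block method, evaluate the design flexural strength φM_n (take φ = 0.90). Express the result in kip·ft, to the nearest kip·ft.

A_s = 6 × 0.6 = 3.6 in².
T = A_s f_y = 3.6 × 80 = 288 kips.
a = T/(0.85 f'_c b) = 288/(0.85 × 7.05 × 13.2) = 3.641 in.
M_n = T(d − a/2) = 288 × (29.7 − 1.8205) = 8029.3 kip·in = 8029.3/12 = 669.11 kip·ft.
φM_n = 0.90 × 669.11 = 602.20 kip·ft.

φM_n ≈ 602 kip·ft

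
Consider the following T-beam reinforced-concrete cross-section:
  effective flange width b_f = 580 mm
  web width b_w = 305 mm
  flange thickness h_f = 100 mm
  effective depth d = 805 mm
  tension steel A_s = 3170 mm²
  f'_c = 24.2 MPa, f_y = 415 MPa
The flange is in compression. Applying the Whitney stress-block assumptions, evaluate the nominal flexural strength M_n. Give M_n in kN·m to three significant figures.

M_n ≈ 986 kN·m

Tension: T = A_s f_y = 3170 × 415 = 1315550 N.
Try a within the flange: a = T/(0.85 f'_c b_f) = 1315550/(0.85 × 24.2 × 580) = 110.27 mm.
a = 110.27 > h_f = 100 mm: the block extends into the web. Split into flange-overhang and web parts.
C_f = 0.85 f'_c (b_f − b_w) h_f = 0.85 × 24.2 × (580 − 305) × 100 = 565675 N.
Remaining web compression depth: a_w = (T − C_f)/(0.85 f'_c b_w) = (1315550 − 565675)/(0.85 × 24.2 × 305) = 119.52 mm.
M_n = C_f(d − h_f/2) + (T − C_f)(d − a_w/2) = 565675 × (805 − 50) + 749875 × (805 − 59.76) = 427.08 + 558.84 = 985.92 × 10⁶ N·mm.
M_n = 985.92 kN·m.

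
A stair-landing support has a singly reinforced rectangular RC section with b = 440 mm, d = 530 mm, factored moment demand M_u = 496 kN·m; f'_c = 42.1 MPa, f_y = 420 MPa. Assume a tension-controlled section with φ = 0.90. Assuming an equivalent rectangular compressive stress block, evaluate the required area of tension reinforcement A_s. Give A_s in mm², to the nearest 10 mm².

A_s ≈ 2650 mm²

M_n = M_u/φ = 496/0.90 = 551.111 kN·m.
With M_n = 0.85 f'_c a b (d − a/2), solve the quadratic for a:
a = d − √(d² − 2M_n/(0.85 f'_c b)) = 530 − √(530² − 2 × 551.111×10⁶/(0.85 × 42.1 × 440)) = 70.76 mm.
A_s = 0.85 f'_c a b / f_y = 0.85 × 42.1 × 70.76 × 440 / 420 = 2652.7 mm².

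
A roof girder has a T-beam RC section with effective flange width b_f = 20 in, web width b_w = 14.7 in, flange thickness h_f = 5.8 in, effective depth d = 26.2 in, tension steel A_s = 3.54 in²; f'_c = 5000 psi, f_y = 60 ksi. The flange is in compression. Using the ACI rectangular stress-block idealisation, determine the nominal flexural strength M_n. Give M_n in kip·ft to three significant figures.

M_n ≈ 442 kip·ft

Tension: T = A_s f_y = 3.54 × 60 = 212.4 kips.
Try a within the flange: a = T/(0.85 f'_c b_f) = 212.4/(0.85 × 5 × 20) = 2.499 in.
Since a = 2.499 ≤ h_f = 5.8 in, the stress block lies entirely in the flange; analyse as a rectangular beam of width b_f.
M_n = T(d − a/2) = 212.4 × (26.2 − 1.2495) = 5299.5 kip·in.
M_n = 5299.5/12 = 441.63 kip·ft.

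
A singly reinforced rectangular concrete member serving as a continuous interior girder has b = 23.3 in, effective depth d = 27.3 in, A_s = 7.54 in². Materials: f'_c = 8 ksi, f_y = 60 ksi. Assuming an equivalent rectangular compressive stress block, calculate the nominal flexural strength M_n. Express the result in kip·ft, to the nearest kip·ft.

T = A_s f_y = 7.54 × 60 = 452.4 kips.
a = T/(0.85 f'_c b) = 452.4/(0.85 × 8 × 23.3) = 2.855 in.
M_n = T(d − a/2) = 452.4 × (27.3 − 1.4275) = 11704.7 kip·in = 11704.7/12 = 975.39 kip·ft.

M_n ≈ 975 kip·ft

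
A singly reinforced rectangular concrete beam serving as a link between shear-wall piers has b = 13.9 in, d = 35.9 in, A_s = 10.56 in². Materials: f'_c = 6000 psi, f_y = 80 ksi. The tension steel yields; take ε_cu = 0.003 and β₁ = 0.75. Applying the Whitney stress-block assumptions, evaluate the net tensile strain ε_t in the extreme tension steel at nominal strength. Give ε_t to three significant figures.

a = A_s f_y/(0.85 f'_c b) = 11.917 in.
β₁ = 0.75, so c = a/β₁ = 11.917/0.75 = 15.889 in.
From the linear strain diagram with ε_cu = 0.003: ε_t = 0.003 (d − c)/c = 0.003 × (35.9 − 15.889)/15.889 = 0.00378.
ε_t < 0.004 — the section is over-reinforced for flexure under ACI limits.

ε_t ≈ 0.00378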